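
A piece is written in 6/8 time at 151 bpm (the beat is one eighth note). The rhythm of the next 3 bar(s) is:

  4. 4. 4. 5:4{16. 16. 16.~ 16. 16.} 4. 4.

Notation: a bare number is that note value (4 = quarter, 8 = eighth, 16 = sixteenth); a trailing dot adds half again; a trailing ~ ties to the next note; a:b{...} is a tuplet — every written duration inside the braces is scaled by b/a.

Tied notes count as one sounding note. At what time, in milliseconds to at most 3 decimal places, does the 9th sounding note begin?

1. 0.0ms @ 0 + 1192.053ms (3)
2. 1192.053ms @ 3 + 1192.053ms (3)
3. 2384.106ms @ 6 + 1192.053ms (3)
4. 3576.159ms @ 9 + 238.411ms (3/5)
5. 3814.57ms @ 48/5 + 238.411ms (3/5)
6. 4052.98ms @ 51/5 + 476.821ms (6/5)
7. 4529.801ms @ 57/5 + 238.411ms (3/5)
8. 4768.212ms @ 12 + 1192.053ms (3)
9. 5960.265ms @ 15 + 1192.053ms (3)

note 9 onset = 15b = 5960.265ms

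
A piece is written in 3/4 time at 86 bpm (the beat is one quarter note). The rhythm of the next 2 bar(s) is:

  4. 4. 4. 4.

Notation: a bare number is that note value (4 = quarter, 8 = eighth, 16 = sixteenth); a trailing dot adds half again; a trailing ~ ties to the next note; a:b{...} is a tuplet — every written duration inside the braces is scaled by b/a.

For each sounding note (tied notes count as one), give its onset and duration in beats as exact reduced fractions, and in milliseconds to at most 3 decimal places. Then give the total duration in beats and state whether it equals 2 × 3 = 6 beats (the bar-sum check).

1) 0.0ms=0b +1046.512ms=3/2b
2) 1046.512ms=3/2b +1046.512ms=3/2b
3) 2093.023ms=3b +1046.512ms=3/2b
4) 3139.535ms=9/2b +1046.512ms=3/2b
Σ=6b of 6 (86bpm 3/4) — PASS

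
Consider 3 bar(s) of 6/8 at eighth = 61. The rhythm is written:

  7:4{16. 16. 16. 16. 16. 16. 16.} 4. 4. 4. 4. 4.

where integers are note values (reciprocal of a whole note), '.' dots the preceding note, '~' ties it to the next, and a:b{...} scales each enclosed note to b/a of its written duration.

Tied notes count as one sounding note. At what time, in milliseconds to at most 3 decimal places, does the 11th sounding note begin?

1. 0.0ms @ 0 + 421.546ms (3/7)
2. 421.546ms @ 3/7 + 421.546ms (3/7)
3. 843.091ms @ 6/7 + 421.546ms (3/7)
4. 1264.637ms @ 9/7 + 421.546ms (3/7)
5. 1686.183ms @ 12/7 + 421.546ms (3/7)
6. 2107.728ms @ 15/7 + 421.546ms (3/7)
7. 2529.274ms @ 18/7 + 421.546ms (3/7)
8. 2950.82ms @ 3 + 2950.82ms (3)
9. 5901.639ms @ 6 + 2950.82ms (3)
10. 8852.459ms @ 9 + 2950.82ms (3)
11. 11803.279ms @ 12 + 2950.82ms (3)
12. 14754.098ms @ 15 + 2950.82ms (3)

note 11 onset = 12b = 11803.279ms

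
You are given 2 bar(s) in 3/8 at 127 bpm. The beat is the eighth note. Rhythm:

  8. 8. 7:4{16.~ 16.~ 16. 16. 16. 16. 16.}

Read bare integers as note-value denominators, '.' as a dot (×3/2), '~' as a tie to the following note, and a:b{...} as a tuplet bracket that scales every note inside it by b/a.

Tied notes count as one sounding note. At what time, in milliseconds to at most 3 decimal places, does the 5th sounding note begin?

1. 0.0ms @ 0 + 708.661ms (3/2)
2. 708.661ms @ 3/2 + 708.661ms (3/2)
3. 1417.323ms @ 3 + 607.424ms (9/7)
4. 2024.747ms @ 30/7 + 202.475ms (3/7)
5. 2227.222ms @ 33/7 + 202.475ms (3/7)
6. 2429.696ms @ 36/7 + 202.475ms (3/7)
7. 2632.171ms @ 39/7 + 202.475ms (3/7)

note 5 onset = 33/7b = 2227.222ms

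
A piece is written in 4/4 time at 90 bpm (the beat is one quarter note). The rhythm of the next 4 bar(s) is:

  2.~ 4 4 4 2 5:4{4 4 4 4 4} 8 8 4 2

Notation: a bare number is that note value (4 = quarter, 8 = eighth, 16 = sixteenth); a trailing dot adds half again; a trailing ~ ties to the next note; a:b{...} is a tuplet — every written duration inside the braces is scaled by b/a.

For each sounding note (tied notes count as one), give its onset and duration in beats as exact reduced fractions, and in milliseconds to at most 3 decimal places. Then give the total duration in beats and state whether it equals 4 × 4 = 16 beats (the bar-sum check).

1) 0.0ms=0b +2666.667ms=4b
2) 2666.667ms=4b +666.667ms=1b
3) 3333.333ms=5b +666.667ms=1b
4) 4000.0ms=6b +1333.333ms=2b
5) 5333.333ms=8b +533.333ms=4/5b
6) 5866.667ms=44/5b +533.333ms=4/5b
7) 6400.0ms=48/5b +533.333ms=4/5b
8) 6933.333ms=52/5b +533.333ms=4/5b
9) 7466.667ms=56/5b +533.333ms=4/5b
10) 8000.0ms=12b +333.333ms=1/2b
11) 8333.333ms=25/2b +333.333ms=1/2b
12) 8666.667ms=13b +666.667ms=1b
13) 9333.333ms=14b +1333.333ms=2b
Σ=16b of 16 (90bpm 4/4) — PASS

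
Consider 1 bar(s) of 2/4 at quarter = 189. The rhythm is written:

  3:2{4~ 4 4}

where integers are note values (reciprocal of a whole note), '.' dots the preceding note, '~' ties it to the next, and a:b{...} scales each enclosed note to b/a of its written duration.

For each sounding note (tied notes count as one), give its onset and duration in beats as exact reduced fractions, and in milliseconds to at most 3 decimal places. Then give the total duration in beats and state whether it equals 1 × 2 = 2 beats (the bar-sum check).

1) 0.0ms=0b +423.28ms=4/3b
2) 423.28ms=4/3b +211.64ms=2/3b
Σ=2b of 2 (189bpm 2/4) — PASS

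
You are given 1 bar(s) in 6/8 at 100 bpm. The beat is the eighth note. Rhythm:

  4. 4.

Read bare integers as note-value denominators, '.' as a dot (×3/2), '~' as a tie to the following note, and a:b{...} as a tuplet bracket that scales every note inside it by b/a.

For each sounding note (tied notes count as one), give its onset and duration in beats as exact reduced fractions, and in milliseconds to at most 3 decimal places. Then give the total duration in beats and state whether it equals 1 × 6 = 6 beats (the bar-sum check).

1) 0.0ms=0b +1800.0ms=3b
2) 1800.0ms=3b +1800.0ms=3b
Σ=6b of 6 (100bpm 6/8) — PASS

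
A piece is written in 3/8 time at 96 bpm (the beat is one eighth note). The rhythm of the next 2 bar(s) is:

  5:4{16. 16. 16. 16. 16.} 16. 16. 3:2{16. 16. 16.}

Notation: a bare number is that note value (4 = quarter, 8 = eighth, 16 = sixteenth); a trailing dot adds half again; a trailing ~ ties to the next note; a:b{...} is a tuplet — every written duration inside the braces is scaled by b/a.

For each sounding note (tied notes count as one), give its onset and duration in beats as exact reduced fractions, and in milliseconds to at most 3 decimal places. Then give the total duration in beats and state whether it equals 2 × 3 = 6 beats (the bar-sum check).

1) 0.0ms=0b +375.0ms=3/5b
2) 375.0ms=3/5b +375.0ms=3/5b
3) 750.0ms=6/5b +375.0ms=3/5b
4) 1125.0ms=9/5b +375.0ms=3/5b
5) 1500.0ms=12/5b +375.0ms=3/5b
6) 1875.0ms=3b +468.75ms=3/4b
7) 2343.75ms=15/4b +468.75ms=3/4b
8) 2812.5ms=9/2b +312.5ms=1/2b
9) 3125.0ms=5b +312.5ms=1/2b
10) 3437.5ms=11/2b +312.5ms=1/2b
Σ=6b of 6 (96bpm 3/8) — PASS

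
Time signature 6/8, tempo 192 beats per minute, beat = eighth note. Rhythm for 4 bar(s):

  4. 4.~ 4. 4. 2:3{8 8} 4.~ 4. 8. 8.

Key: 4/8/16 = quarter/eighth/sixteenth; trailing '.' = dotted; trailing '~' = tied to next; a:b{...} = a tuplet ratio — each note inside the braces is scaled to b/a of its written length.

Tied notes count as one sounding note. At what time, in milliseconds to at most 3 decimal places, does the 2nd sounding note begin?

1. 0.0ms @ 0 + 937.5ms (3)
2. 937.5ms @ 3 + 1875.0ms (6)
3. 2812.5ms @ 9 + 937.5ms (3)
4. 3750.0ms @ 12 + 468.75ms (3/2)
5. 4218.75ms @ 27/2 + 468.75ms (3/2)
6. 4687.5ms @ 15 + 1875.0ms (6)
7. 6562.5ms @ 21 + 468.75ms (3/2)
8. 7031.25ms @ 45/2 + 468.75ms (3/2)

note 2 onset = 3b = 937.5ms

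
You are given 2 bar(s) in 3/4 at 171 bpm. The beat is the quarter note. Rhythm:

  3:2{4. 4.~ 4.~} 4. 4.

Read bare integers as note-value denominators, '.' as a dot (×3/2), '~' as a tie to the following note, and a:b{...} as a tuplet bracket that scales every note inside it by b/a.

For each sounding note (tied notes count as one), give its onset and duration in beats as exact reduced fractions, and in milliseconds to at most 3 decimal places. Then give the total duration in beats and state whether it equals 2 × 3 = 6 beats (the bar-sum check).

1) 0.0ms=0b +350.877ms=1b
2) 350.877ms=1b +1228.07ms=7/2b
3) 1578.947ms=9/2b +526.316ms=3/2b
Σ=6b of 6 (171bpm 3/4) — PASS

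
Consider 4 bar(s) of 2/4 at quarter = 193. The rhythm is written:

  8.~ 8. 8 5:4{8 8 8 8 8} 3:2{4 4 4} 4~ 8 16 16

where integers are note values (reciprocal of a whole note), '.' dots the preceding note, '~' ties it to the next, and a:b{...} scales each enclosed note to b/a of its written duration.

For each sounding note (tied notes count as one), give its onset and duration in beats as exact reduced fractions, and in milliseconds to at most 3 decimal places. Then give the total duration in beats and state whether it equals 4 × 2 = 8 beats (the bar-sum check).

1) 0.0ms=0b +466.321ms=3/2b
2) 466.321ms=3/2b +155.44ms=1/2b
3) 621.762ms=2b +124.352ms=2/5b
4) 746.114ms=12/5b +124.352ms=2/5b
5) 870.466ms=14/5b +124.352ms=2/5b
6) 994.819ms=16/5b +124.352ms=2/5b
7) 1119.171ms=18/5b +124.352ms=2/5b
8) 1243.523ms=4b +207.254ms=2/3b
9) 1450.777ms=14/3b +207.254ms=2/3b
10) 1658.031ms=16/3b +207.254ms=2/3b
11) 1865.285ms=6b +466.321ms=3/2b
12) 2331.606ms=15/2b +77.72ms=1/4b
13) 2409.326ms=31/4b +77.72ms=1/4b
Σ=8b of 8 (193bpm 2/4) — PASS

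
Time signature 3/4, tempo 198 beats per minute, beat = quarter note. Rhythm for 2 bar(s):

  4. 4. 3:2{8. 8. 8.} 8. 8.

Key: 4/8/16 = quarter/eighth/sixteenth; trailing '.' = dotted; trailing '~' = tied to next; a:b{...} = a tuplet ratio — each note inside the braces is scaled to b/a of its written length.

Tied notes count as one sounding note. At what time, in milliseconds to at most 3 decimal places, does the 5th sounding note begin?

note 5 onset = 4b = 1212.121ms

1. 0.0ms @ 0 + 454.545ms (3/2)
2. 454.545ms @ 3/2 + 454.545ms (3/2)
3. 909.091ms @ 3 + 151.515ms (1/2)
4. 1060.606ms @ 7/2 + 151.515ms (1/2)
5. 1212.121ms @ 4 + 151.515ms (1/2)
6. 1363.636ms @ 9/2 + 227.273ms (3/4)
7. 1590.909ms @ 21/4 + 227.273ms (3/4)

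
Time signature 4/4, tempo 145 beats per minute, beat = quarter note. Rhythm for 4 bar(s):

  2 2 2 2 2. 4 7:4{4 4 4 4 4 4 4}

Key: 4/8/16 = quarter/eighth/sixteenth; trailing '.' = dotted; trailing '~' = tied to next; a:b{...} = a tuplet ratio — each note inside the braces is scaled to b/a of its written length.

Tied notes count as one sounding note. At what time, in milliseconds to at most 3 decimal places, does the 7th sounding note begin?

1. 0.0ms @ 0 + 827.586ms (2)
2. 827.586ms @ 2 + 827.586ms (2)
3. 1655.172ms @ 4 + 827.586ms (2)
4. 2482.759ms @ 6 + 827.586ms (2)
5. 3310.345ms @ 8 + 1241.379ms (3)
6. 4551.724ms @ 11 + 413.793ms (1)
7. 4965.517ms @ 12 + 236.453ms (4/7)
8. 5201.97ms @ 88/7 + 236.453ms (4/7)
9. 5438.424ms @ 92/7 + 236.453ms (4/7)
10. 5674.877ms @ 96/7 + 236.453ms (4/7)
11. 5911.33ms @ 100/7 + 236.453ms (4/7)
12. 6147.783ms @ 104/7 + 236.453ms (4/7)
13. 6384.236ms @ 108/7 + 236.453ms (4/7)

note 7 onset = 12b = 4965.517ms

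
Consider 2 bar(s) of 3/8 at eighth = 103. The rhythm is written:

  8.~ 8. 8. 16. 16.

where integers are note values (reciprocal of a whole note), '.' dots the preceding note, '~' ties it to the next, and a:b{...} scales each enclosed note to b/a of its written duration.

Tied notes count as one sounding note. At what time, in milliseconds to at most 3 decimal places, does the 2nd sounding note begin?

1. 0.0ms @ 0 + 1747.573ms (3)
2. 1747.573ms @ 3 + 873.786ms (3/2)
3. 2621.359ms @ 9/2 + 436.893ms (3/4)
4. 3058.252ms @ 21/4 + 436.893ms (3/4)

note 2 onset = 3b = 1747.573ms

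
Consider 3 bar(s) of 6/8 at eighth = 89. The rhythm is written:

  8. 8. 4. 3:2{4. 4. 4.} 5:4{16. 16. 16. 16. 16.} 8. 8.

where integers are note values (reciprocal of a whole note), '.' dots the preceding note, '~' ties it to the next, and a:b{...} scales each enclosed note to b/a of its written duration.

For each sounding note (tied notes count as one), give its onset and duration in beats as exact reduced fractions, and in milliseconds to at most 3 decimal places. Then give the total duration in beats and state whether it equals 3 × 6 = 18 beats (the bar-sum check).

1) 0.0ms=0b +1011.236ms=3/2b
2) 1011.236ms=3/2b +1011.236ms=3/2b
3) 2022.472ms=3b +2022.472ms=3b
4) 4044.944ms=6b +1348.315ms=2b
5) 5393.258ms=8b +1348.315ms=2b
6) 6741.573ms=10b +1348.315ms=2b
7) 8089.888ms=12b +404.494ms=3/5b
8) 8494.382ms=63/5b +404.494ms=3/5b
9) 8898.876ms=66/5b +404.494ms=3/5b
10) 9303.371ms=69/5b +404.494ms=3/5b
11) 9707.865ms=72/5b +404.494ms=3/5b
12) 10112.36ms=15b +1011.236ms=3/2b
13) 11123.596ms=33/2b +1011.236ms=3/2b
Σ=18b of 18 (89bpm 6/8) — PASS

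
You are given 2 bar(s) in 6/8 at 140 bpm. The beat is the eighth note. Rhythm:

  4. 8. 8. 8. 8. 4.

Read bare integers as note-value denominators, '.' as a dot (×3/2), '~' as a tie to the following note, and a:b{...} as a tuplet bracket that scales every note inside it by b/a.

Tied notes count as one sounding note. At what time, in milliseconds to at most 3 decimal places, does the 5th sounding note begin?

1. 0.0ms @ 0 + 1285.714ms (3)
2. 1285.714ms @ 3 + 642.857ms (3/2)
3. 1928.571ms @ 9/2 + 642.857ms (3/2)
4. 2571.429ms @ 6 + 642.857ms (3/2)
5. 3214.286ms @ 15/2 + 642.857ms (3/2)
6. 3857.143ms @ 9 + 1285.714ms (3)

note 5 onset = 15/2b = 3214.286ms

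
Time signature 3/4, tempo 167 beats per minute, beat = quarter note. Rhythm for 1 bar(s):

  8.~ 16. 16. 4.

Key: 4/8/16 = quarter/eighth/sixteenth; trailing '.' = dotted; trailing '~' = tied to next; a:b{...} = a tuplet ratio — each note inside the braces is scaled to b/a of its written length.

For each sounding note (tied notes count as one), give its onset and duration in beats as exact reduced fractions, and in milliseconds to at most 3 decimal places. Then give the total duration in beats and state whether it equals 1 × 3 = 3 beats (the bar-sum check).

1) 0.0ms=0b +404.192ms=9/8b
2) 404.192ms=9/8b +134.731ms=3/8b
3) 538.922ms=3/2b +538.922ms=3/2b
Σ=3b of 3 (167bpm 3/4) — PASS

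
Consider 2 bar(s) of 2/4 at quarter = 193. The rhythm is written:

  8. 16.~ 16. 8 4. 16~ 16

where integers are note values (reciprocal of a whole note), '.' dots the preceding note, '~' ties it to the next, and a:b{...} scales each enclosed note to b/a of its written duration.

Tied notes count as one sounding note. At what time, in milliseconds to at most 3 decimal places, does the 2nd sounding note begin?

note 2 onset = 3/4b = 233.161ms

1. 0.0ms @ 0 + 233.161ms (3/4)
2. 233.161ms @ 3/4 + 233.161ms (3/4)
3. 466.321ms @ 3/2 + 155.44ms (1/2)
4. 621.762ms @ 2 + 466.321ms (3/2)
5. 1088.083ms @ 7/2 + 155.44ms (1/2)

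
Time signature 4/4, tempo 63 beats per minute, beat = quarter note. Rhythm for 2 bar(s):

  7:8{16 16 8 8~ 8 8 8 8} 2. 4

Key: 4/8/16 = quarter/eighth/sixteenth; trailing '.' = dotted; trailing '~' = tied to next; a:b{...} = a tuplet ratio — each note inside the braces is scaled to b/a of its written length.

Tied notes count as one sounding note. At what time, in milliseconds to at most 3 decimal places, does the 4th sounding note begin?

note 4 onset = 8/7b = 1088.435ms

1. 0.0ms @ 0 + 272.109ms (2/7)
2. 272.109ms @ 2/7 + 272.109ms (2/7)
3. 544.218ms @ 4/7 + 544.218ms (4/7)
4. 1088.435ms @ 8/7 + 1088.435ms (8/7)
5. 2176.871ms @ 16/7 + 544.218ms (4/7)
6. 2721.088ms @ 20/7 + 544.218ms (4/7)
7. 3265.306ms @ 24/7 + 544.218ms (4/7)
8. 3809.524ms @ 4 + 2857.143ms (3)
9. 6666.667ms @ 7 + 952.381ms (1)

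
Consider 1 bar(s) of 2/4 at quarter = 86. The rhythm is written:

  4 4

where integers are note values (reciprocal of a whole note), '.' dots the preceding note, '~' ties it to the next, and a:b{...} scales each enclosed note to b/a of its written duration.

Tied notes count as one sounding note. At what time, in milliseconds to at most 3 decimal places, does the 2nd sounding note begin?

note 2 onset = 1b = 697.674ms

1. 0.0ms @ 0 + 697.674ms (1)
2. 697.674ms @ 1 + 697.674ms (1)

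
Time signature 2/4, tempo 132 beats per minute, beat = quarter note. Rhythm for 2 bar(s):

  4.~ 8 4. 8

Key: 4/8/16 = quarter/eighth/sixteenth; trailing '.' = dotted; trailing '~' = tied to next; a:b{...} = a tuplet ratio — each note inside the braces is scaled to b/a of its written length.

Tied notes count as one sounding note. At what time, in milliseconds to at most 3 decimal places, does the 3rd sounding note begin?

note 3 onset = 7/2b = 1590.909ms

1. 0.0ms @ 0 + 909.091ms (2)
2. 909.091ms @ 2 + 681.818ms (3/2)
3. 1590.909ms @ 7/2 + 227.273ms (1/2)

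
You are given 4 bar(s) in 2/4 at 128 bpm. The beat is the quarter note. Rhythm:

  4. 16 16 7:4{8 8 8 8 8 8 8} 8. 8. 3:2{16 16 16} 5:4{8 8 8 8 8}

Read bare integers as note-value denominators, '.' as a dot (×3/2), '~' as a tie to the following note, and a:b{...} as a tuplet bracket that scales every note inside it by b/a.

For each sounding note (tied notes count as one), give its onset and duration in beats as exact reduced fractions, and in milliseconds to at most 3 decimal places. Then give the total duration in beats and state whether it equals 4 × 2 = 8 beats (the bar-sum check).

1) 0.0ms=0b +703.125ms=3/2b
2) 703.125ms=3/2b +117.188ms=1/4b
3) 820.312ms=7/4b +117.188ms=1/4b
4) 937.5ms=2b +133.929ms=2/7b
5) 1071.429ms=16/7b +133.929ms=2/7b
6) 1205.357ms=18/7b +133.929ms=2/7b
7) 1339.286ms=20/7b +133.929ms=2/7b
8) 1473.214ms=22/7b +133.929ms=2/7b
9) 1607.143ms=24/7b +133.929ms=2/7b
10) 1741.071ms=26/7b +133.929ms=2/7b
11) 1875.0ms=4b +351.562ms=3/4b
12) 2226.562ms=19/4b +351.562ms=3/4b
13) 2578.125ms=11/2b +78.125ms=1/6b
14) 2656.25ms=17/3b +78.125ms=1/6b
15) 2734.375ms=35/6b +78.125ms=1/6b
16) 2812.5ms=6b +187.5ms=2/5b
17) 3000.0ms=32/5b +187.5ms=2/5b
18) 3187.5ms=34/5b +187.5ms=2/5b
19) 3375.0ms=36/5b +187.5ms=2/5b
20) 3562.5ms=38/5b +187.5ms=2/5b
Σ=8b of 8 (128bpm 2/4) — PASS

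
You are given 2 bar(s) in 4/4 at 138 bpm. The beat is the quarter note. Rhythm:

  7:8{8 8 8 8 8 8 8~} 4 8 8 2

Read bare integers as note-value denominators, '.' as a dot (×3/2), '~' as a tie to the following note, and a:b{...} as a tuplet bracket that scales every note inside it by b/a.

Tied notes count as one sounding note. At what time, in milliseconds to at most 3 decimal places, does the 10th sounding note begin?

1. 0.0ms @ 0 + 248.447ms (4/7)
2. 248.447ms @ 4/7 + 248.447ms (4/7)
3. 496.894ms @ 8/7 + 248.447ms (4/7)
4. 745.342ms @ 12/7 + 248.447ms (4/7)
5. 993.789ms @ 16/7 + 248.447ms (4/7)
6. 1242.236ms @ 20/7 + 248.447ms (4/7)
7. 1490.683ms @ 24/7 + 683.23ms (11/7)
8. 2173.913ms @ 5 + 217.391ms (1/2)
9. 2391.304ms @ 11/2 + 217.391ms (1/2)
10. 2608.696ms @ 6 + 869.565ms (2)

note 10 onset = 6b = 2608.696ms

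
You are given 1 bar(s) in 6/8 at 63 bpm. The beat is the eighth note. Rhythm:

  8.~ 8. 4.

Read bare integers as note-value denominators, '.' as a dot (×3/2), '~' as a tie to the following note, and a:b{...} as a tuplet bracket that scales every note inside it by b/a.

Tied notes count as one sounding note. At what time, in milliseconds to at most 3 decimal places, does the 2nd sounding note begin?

1. 0.0ms @ 0 + 2857.143ms (3)
2. 2857.143ms @ 3 + 2857.143ms (3)

note 2 onset = 3b = 2857.143ms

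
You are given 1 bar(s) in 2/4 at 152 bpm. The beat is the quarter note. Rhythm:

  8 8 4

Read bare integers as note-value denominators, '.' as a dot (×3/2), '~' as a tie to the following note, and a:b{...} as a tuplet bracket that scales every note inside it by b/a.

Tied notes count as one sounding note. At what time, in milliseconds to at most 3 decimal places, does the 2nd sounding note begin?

1. 0.0ms @ 0 + 197.368ms (1/2)
2. 197.368ms @ 1/2 + 197.368ms (1/2)
3. 394.737ms @ 1 + 394.737ms (1)

note 2 onset = 1/2b = 197.368ms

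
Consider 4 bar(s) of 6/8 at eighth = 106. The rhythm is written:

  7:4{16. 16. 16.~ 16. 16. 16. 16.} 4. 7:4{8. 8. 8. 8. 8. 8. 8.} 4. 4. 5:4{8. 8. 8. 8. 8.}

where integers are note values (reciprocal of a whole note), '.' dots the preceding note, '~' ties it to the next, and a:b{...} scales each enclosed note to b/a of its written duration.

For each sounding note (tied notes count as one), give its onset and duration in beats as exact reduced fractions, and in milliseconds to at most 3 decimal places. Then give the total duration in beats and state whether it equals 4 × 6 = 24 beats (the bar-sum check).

1) 0.0ms=0b +242.588ms=3/7b
2) 242.588ms=3/7b +242.588ms=3/7b
3) 485.175ms=6/7b +485.175ms=6/7b
4) 970.35ms=12/7b +242.588ms=3/7b
5) 1212.938ms=15/7b +242.588ms=3/7b
6) 1455.526ms=18/7b +242.588ms=3/7b
7) 1698.113ms=3b +1698.113ms=3b
8) 3396.226ms=6b +485.175ms=6/7b
9) 3881.402ms=48/7b +485.175ms=6/7b
10) 4366.577ms=54/7b +485.175ms=6/7b
11) 4851.752ms=60/7b +485.175ms=6/7b
12) 5336.927ms=66/7b +485.175ms=6/7b
13) 5822.102ms=72/7b +485.175ms=6/7b
14) 6307.278ms=78/7b +485.175ms=6/7b
15) 6792.453ms=12b +1698.113ms=3b
16) 8490.566ms=15b +1698.113ms=3b
17) 10188.679ms=18b +679.245ms=6/5b
18) 10867.925ms=96/5b +679.245ms=6/5b
19) 11547.17ms=102/5b +679.245ms=6/5b
20) 12226.415ms=108/5b +679.245ms=6/5b
21) 12905.66ms=114/5b +679.245ms=6/5b
Σ=24b of 24 (106bpm 6/8) — PASS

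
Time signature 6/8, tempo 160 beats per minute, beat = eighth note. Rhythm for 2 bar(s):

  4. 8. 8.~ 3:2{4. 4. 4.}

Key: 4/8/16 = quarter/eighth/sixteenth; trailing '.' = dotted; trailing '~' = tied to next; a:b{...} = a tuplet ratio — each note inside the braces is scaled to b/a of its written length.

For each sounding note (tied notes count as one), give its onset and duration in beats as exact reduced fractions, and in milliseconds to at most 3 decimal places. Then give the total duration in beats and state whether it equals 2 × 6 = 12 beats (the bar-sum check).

1) 0.0ms=0b +1125.0ms=3b
2) 1125.0ms=3b +562.5ms=3/2b
3) 1687.5ms=9/2b +1312.5ms=7/2b
4) 3000.0ms=8b +750.0ms=2b
5) 3750.0ms=10b +750.0ms=2b
Σ=12b of 12 (160bpm 6/8) — PASS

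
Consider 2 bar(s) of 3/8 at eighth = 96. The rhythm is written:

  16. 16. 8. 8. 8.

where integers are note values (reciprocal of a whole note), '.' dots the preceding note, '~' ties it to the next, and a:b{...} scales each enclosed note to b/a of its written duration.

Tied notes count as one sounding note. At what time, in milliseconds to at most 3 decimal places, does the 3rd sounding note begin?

note 3 onset = 3/2b = 937.5ms

1. 0.0ms @ 0 + 468.75ms (3/4)
2. 468.75ms @ 3/4 + 468.75ms (3/4)
3. 937.5ms @ 3/2 + 937.5ms (3/2)
4. 1875.0ms @ 3 + 937.5ms (3/2)
5. 2812.5ms @ 9/2 + 937.5ms (3/2)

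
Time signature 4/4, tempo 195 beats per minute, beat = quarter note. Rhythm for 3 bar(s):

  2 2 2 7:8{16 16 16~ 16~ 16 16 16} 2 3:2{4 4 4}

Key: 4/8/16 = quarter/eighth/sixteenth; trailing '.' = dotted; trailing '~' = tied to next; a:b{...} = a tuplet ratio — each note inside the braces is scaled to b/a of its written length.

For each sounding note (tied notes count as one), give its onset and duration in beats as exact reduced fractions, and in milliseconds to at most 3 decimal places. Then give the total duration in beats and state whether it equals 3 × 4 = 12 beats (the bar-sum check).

1) 0.0ms=0b +615.385ms=2b
2) 615.385ms=2b +615.385ms=2b
3) 1230.769ms=4b +615.385ms=2b
4) 1846.154ms=6b +87.912ms=2/7b
5) 1934.066ms=44/7b +87.912ms=2/7b
6) 2021.978ms=46/7b +263.736ms=6/7b
7) 2285.714ms=52/7b +87.912ms=2/7b
8) 2373.626ms=54/7b +87.912ms=2/7b
9) 2461.538ms=8b +615.385ms=2b
10) 3076.923ms=10b +205.128ms=2/3b
11) 3282.051ms=32/3b +205.128ms=2/3b
12) 3487.179ms=34/3b +205.128ms=2/3b
Σ=12b of 12 (195bpm 4/4) — PASS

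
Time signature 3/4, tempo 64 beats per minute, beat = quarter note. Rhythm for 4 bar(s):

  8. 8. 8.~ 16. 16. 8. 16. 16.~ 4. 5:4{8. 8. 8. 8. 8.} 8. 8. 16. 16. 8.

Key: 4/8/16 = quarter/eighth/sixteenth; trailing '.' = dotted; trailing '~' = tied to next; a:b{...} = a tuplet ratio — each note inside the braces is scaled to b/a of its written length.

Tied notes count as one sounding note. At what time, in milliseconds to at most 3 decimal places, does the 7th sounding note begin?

note 7 onset = 33/8b = 3867.188ms

1. 0.0ms @ 0 + 703.125ms (3/4)
2. 703.125ms @ 3/4 + 703.125ms (3/4)
3. 1406.25ms @ 3/2 + 1054.688ms (9/8)
4. 2460.938ms @ 21/8 + 351.562ms (3/8)
5. 2812.5ms @ 3 + 703.125ms (3/4)
6. 3515.625ms @ 15/4 + 351.562ms (3/8)
7. 3867.188ms @ 33/8 + 1757.812ms (15/8)
8. 5625.0ms @ 6 + 562.5ms (3/5)
9. 6187.5ms @ 33/5 + 562.5ms (3/5)
10. 6750.0ms @ 36/5 + 562.5ms (3/5)
11. 7312.5ms @ 39/5 + 562.5ms (3/5)
12. 7875.0ms @ 42/5 + 562.5ms (3/5)
13. 8437.5ms @ 9 + 703.125ms (3/4)
14. 9140.625ms @ 39/4 + 703.125ms (3/4)
15. 9843.75ms @ 21/2 + 351.562ms (3/8)
16. 10195.312ms @ 87/8 + 351.562ms (3/8)
17. 10546.875ms @ 45/4 + 703.125ms (3/4)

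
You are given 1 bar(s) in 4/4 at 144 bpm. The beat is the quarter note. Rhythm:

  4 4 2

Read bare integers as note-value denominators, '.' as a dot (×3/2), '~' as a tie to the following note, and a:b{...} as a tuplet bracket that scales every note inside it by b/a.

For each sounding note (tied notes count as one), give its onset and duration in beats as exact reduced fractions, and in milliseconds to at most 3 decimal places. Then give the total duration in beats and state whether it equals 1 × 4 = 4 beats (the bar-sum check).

1) 0.0ms=0b +416.667ms=1b
2) 416.667ms=1b +416.667ms=1b
3) 833.333ms=2b +833.333ms=2b
Σ=4b of 4 (144bpm 4/4) — PASS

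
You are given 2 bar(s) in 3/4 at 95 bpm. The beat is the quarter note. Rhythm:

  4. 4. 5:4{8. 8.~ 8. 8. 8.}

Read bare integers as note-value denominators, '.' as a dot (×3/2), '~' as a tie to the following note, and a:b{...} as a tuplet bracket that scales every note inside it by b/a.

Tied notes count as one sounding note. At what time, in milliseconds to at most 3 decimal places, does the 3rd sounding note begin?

1. 0.0ms @ 0 + 947.368ms (3/2)
2. 947.368ms @ 3/2 + 947.368ms (3/2)
3. 1894.737ms @ 3 + 378.947ms (3/5)
4. 2273.684ms @ 18/5 + 757.895ms (6/5)
5. 3031.579ms @ 24/5 + 378.947ms (3/5)
6. 3410.526ms @ 27/5 + 378.947ms (3/5)

note 3 onset = 3b = 1894.737ms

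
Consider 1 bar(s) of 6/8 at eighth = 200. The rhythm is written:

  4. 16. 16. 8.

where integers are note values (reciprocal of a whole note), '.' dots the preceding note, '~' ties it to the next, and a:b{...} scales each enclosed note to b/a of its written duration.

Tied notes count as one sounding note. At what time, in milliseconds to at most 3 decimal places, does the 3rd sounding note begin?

1. 0.0ms @ 0 + 900.0ms (3)
2. 900.0ms @ 3 + 225.0ms (3/4)
3. 1125.0ms @ 15/4 + 225.0ms (3/4)
4. 1350.0ms @ 9/2 + 450.0ms (3/2)

note 3 onset = 15/4b = 1125.0ms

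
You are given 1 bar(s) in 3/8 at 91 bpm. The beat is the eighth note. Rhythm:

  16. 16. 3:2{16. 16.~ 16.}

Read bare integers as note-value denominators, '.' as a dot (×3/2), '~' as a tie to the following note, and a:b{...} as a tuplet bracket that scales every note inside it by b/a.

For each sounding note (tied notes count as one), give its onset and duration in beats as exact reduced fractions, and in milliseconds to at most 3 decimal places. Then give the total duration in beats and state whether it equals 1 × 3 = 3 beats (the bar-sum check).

1) 0.0ms=0b +494.505ms=3/4b
2) 494.505ms=3/4b +494.505ms=3/4b
3) 989.011ms=3/2b +329.67ms=1/2b
4) 1318.681ms=2b +659.341ms=1b
Σ=3b of 3 (91bpm 3/8) — PASS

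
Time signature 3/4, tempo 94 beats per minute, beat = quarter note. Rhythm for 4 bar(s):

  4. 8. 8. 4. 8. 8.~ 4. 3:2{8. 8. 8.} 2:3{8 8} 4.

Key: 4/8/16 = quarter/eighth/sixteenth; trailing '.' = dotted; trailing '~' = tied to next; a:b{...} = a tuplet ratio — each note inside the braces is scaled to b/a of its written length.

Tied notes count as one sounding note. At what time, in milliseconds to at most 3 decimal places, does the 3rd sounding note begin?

1. 0.0ms @ 0 + 957.447ms (3/2)
2. 957.447ms @ 3/2 + 478.723ms (3/4)
3. 1436.17ms @ 9/4 + 478.723ms (3/4)
4. 1914.894ms @ 3 + 957.447ms (3/2)
5. 2872.34ms @ 9/2 + 478.723ms (3/4)
6. 3351.064ms @ 21/4 + 1436.17ms (9/4)
7. 4787.234ms @ 15/2 + 319.149ms (1/2)
8. 5106.383ms @ 8 + 319.149ms (1/2)
9. 5425.532ms @ 17/2 + 319.149ms (1/2)
10. 5744.681ms @ 9 + 478.723ms (3/4)
11. 6223.404ms @ 39/4 + 478.723ms (3/4)
12. 6702.128ms @ 21/2 + 957.447ms (3/2)

note 3 onset = 9/4b = 1436.17ms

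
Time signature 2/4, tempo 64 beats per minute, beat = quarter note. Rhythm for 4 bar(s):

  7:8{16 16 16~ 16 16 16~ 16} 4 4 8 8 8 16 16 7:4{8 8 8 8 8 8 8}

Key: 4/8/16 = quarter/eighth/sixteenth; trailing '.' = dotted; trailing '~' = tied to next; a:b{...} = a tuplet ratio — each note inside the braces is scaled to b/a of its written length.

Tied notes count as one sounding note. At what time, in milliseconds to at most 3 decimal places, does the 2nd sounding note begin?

note 2 onset = 2/7b = 267.857ms

1. 0.0ms @ 0 + 267.857ms (2/7)
2. 267.857ms @ 2/7 + 267.857ms (2/7)
3. 535.714ms @ 4/7 + 535.714ms (4/7)
4. 1071.429ms @ 8/7 + 267.857ms (2/7)
5. 1339.286ms @ 10/7 + 535.714ms (4/7)
6. 1875.0ms @ 2 + 937.5ms (1)
7. 2812.5ms @ 3 + 937.5ms (1)
8. 3750.0ms @ 4 + 468.75ms (1/2)
9. 4218.75ms @ 9/2 + 468.75ms (1/2)
10. 4687.5ms @ 5 + 468.75ms (1/2)
11. 5156.25ms @ 11/2 + 234.375ms (1/4)
12. 5390.625ms @ 23/4 + 234.375ms (1/4)
13. 5625.0ms @ 6 + 267.857ms (2/7)
14. 5892.857ms @ 44/7 + 267.857ms (2/7)
15. 6160.714ms @ 46/7 + 267.857ms (2/7)
16. 6428.571ms @ 48/7 + 267.857ms (2/7)
17. 6696.429ms @ 50/7 + 267.857ms (2/7)
18. 6964.286ms @ 52/7 + 267.857ms (2/7)
19. 7232.143ms @ 54/7 + 267.857ms (2/7)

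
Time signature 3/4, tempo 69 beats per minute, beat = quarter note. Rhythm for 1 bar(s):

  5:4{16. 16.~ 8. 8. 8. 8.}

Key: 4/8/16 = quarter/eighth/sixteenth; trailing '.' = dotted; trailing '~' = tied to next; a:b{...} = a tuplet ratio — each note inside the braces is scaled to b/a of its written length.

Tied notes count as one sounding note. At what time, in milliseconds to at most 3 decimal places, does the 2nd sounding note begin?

1. 0.0ms @ 0 + 260.87ms (3/10)
2. 260.87ms @ 3/10 + 782.609ms (9/10)
3. 1043.478ms @ 6/5 + 521.739ms (3/5)
4. 1565.217ms @ 9/5 + 521.739ms (3/5)
5. 2086.957ms @ 12/5 + 521.739ms (3/5)

note 2 onset = 3/10b = 260.87ms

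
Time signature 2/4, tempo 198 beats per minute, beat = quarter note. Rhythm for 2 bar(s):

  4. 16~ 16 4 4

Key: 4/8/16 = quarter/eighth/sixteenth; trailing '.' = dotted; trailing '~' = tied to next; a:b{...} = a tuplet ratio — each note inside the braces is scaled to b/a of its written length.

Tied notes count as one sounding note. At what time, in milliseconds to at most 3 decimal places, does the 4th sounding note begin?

note 4 onset = 3b = 909.091ms

1. 0.0ms @ 0 + 454.545ms (3/2)
2. 454.545ms @ 3/2 + 151.515ms (1/2)
3. 606.061ms @ 2 + 303.03ms (1)
4. 909.091ms @ 3 + 303.03ms (1)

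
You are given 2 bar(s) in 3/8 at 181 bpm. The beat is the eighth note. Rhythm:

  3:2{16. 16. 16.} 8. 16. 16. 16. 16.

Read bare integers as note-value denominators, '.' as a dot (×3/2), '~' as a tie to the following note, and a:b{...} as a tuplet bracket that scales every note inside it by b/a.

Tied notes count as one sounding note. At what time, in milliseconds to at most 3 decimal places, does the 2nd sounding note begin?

note 2 onset = 1/2b = 165.746ms

1. 0.0ms @ 0 + 165.746ms (1/2)
2. 165.746ms @ 1/2 + 165.746ms (1/2)
3. 331.492ms @ 1 + 165.746ms (1/2)
4. 497.238ms @ 3/2 + 497.238ms (3/2)
5. 994.475ms @ 3 + 248.619ms (3/4)
6. 1243.094ms @ 15/4 + 248.619ms (3/4)
7. 1491.713ms @ 9/2 + 248.619ms (3/4)
8. 1740.331ms @ 21/4 + 248.619ms (3/4)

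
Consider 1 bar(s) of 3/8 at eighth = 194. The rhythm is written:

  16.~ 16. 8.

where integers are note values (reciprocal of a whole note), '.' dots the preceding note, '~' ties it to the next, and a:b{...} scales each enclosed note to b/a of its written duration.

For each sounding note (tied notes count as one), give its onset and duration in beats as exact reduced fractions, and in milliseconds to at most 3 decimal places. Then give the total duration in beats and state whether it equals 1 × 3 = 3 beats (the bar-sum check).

1) 0.0ms=0b +463.918ms=3/2b
2) 463.918ms=3/2b +463.918ms=3/2b
Σ=3b of 3 (194bpm 3/8) — PASS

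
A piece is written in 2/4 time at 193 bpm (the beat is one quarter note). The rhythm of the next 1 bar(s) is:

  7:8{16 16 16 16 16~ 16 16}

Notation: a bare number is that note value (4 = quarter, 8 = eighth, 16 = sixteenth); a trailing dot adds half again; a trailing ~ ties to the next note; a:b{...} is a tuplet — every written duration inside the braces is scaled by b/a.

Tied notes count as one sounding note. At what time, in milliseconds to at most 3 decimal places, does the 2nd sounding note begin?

note 2 onset = 2/7b = 88.823ms

1. 0.0ms @ 0 + 88.823ms (2/7)
2. 88.823ms @ 2/7 + 88.823ms (2/7)
3. 177.646ms @ 4/7 + 88.823ms (2/7)
4. 266.469ms @ 6/7 + 88.823ms (2/7)
5. 355.292ms @ 8/7 + 177.646ms (4/7)
6. 532.939ms @ 12/7 + 88.823ms (2/7)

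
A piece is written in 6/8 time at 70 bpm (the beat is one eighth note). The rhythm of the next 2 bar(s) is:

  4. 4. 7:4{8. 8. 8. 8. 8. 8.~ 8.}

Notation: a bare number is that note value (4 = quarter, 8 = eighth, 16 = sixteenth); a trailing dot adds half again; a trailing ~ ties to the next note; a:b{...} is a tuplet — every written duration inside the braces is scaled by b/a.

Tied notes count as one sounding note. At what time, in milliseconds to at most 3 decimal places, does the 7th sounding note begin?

note 7 onset = 66/7b = 8081.633ms

1. 0.0ms @ 0 + 2571.429ms (3)
2. 2571.429ms @ 3 + 2571.429ms (3)
3. 5142.857ms @ 6 + 734.694ms (6/7)
4. 5877.551ms @ 48/7 + 734.694ms (6/7)
5. 6612.245ms @ 54/7 + 734.694ms (6/7)
6. 7346.939ms @ 60/7 + 734.694ms (6/7)
7. 8081.633ms @ 66/7 + 734.694ms (6/7)
8. 8816.327ms @ 72/7 + 1469.388ms (12/7)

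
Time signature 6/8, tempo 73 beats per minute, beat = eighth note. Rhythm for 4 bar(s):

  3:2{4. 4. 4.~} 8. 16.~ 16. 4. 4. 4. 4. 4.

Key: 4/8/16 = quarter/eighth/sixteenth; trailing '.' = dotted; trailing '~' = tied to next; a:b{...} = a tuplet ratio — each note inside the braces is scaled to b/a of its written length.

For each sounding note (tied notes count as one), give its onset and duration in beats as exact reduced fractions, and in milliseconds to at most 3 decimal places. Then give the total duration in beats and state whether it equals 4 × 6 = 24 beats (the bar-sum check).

1) 0.0ms=0b +1643.836ms=2b
2) 1643.836ms=2b +1643.836ms=2b
3) 3287.671ms=4b +2876.712ms=7/2b
4) 6164.384ms=15/2b +1232.877ms=3/2b
5) 7397.26ms=9b +2465.753ms=3b
6) 9863.014ms=12b +2465.753ms=3b
7) 12328.767ms=15b +2465.753ms=3b
8) 14794.521ms=18b +2465.753ms=3b
9) 17260.274ms=21b +2465.753ms=3b
Σ=24b of 24 (73bpm 6/8) — PASS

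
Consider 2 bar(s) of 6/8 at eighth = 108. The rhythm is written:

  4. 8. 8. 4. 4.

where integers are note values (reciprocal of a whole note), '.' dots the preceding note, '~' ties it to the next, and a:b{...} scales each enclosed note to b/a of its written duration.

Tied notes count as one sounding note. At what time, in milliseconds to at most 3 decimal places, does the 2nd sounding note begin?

note 2 onset = 3b = 1666.667ms

1. 0.0ms @ 0 + 1666.667ms (3)
2. 1666.667ms @ 3 + 833.333ms (3/2)
3. 2500.0ms @ 9/2 + 833.333ms (3/2)
4. 3333.333ms @ 6 + 1666.667ms (3)
5. 5000.0ms @ 9 + 1666.667ms (3)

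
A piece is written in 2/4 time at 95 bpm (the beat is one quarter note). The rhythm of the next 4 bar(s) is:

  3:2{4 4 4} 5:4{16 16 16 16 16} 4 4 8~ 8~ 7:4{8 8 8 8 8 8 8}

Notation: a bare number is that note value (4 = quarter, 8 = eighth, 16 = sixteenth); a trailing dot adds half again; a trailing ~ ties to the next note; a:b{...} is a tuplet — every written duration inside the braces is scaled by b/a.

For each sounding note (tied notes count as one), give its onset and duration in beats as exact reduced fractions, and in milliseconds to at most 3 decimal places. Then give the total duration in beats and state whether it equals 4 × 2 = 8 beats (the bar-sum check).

1) 0.0ms=0b +421.053ms=2/3b
2) 421.053ms=2/3b +421.053ms=2/3b
3) 842.105ms=4/3b +421.053ms=2/3b
4) 1263.158ms=2b +126.316ms=1/5b
5) 1389.474ms=11/5b +126.316ms=1/5b
6) 1515.789ms=12/5b +126.316ms=1/5b
7) 1642.105ms=13/5b +126.316ms=1/5b
8) 1768.421ms=14/5b +126.316ms=1/5b
9) 1894.737ms=3b +631.579ms=1b
10) 2526.316ms=4b +631.579ms=1b
11) 3157.895ms=5b +812.03ms=9/7b
12) 3969.925ms=44/7b +180.451ms=2/7b
13) 4150.376ms=46/7b +180.451ms=2/7b
14) 4330.827ms=48/7b +180.451ms=2/7b
15) 4511.278ms=50/7b +180.451ms=2/7b
16) 4691.729ms=52/7b +180.451ms=2/7b
17) 4872.18ms=54/7b +180.451ms=2/7b
Σ=8b of 8 (95bpm 2/4) — PASS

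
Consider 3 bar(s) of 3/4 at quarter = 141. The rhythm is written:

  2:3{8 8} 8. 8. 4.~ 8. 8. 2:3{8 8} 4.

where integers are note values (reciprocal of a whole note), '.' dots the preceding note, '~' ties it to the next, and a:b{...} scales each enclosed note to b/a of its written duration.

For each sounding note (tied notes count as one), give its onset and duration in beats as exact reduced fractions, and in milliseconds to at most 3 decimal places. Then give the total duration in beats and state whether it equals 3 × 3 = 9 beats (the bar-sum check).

1) 0.0ms=0b +319.149ms=3/4b
2) 319.149ms=3/4b +319.149ms=3/4b
3) 638.298ms=3/2b +319.149ms=3/4b
4) 957.447ms=9/4b +319.149ms=3/4b
5) 1276.596ms=3b +957.447ms=9/4b
6) 2234.043ms=21/4b +319.149ms=3/4b
7) 2553.191ms=6b +319.149ms=3/4b
8) 2872.34ms=27/4b +319.149ms=3/4b
9) 3191.489ms=15/2b +638.298ms=3/2b
Σ=9b of 9 (141bpm 3/4) — PASS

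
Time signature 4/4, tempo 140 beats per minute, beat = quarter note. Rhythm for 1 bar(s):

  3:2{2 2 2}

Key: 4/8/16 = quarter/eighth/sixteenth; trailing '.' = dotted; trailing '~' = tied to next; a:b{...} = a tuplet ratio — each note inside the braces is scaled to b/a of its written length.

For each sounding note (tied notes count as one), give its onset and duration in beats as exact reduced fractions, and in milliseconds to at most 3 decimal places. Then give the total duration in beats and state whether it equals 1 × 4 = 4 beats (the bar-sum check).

1) 0.0ms=0b +571.429ms=4/3b
2) 571.429ms=4/3b +571.429ms=4/3b
3) 1142.857ms=8/3b +571.429ms=4/3b
Σ=4b of 4 (140bpm 4/4) — PASS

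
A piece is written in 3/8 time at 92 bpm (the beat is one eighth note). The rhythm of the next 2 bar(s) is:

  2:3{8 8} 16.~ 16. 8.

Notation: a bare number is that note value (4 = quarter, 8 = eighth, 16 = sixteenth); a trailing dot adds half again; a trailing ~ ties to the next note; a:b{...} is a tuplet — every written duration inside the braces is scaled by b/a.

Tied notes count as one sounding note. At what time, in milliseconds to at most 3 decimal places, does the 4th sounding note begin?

1. 0.0ms @ 0 + 978.261ms (3/2)
2. 978.261ms @ 3/2 + 978.261ms (3/2)
3. 1956.522ms @ 3 + 978.261ms (3/2)
4. 2934.783ms @ 9/2 + 978.261ms (3/2)

note 4 onset = 9/2b = 2934.783ms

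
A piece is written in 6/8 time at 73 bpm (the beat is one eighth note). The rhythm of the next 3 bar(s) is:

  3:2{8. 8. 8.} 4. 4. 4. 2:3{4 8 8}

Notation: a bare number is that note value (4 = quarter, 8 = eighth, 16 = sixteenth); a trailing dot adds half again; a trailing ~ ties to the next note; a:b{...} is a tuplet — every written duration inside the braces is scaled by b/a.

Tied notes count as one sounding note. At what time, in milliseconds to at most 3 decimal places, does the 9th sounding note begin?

1. 0.0ms @ 0 + 821.918ms (1)
2. 821.918ms @ 1 + 821.918ms (1)
3. 1643.836ms @ 2 + 821.918ms (1)
4. 2465.753ms @ 3 + 2465.753ms (3)
5. 4931.507ms @ 6 + 2465.753ms (3)
6. 7397.26ms @ 9 + 2465.753ms (3)
7. 9863.014ms @ 12 + 2465.753ms (3)
8. 12328.767ms @ 15 + 1232.877ms (3/2)
9. 13561.644ms @ 33/2 + 1232.877ms (3/2)

note 9 onset = 33/2b = 13561.644ms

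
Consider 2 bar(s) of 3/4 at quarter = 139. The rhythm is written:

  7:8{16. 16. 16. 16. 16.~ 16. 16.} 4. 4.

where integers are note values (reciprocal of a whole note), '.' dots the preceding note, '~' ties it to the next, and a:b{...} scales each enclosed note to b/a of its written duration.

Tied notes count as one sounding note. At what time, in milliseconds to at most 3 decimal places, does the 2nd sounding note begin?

note 2 onset = 3/7b = 184.995ms

1. 0.0ms @ 0 + 184.995ms (3/7)
2. 184.995ms @ 3/7 + 184.995ms (3/7)
3. 369.99ms @ 6/7 + 184.995ms (3/7)
4. 554.985ms @ 9/7 + 184.995ms (3/7)
5. 739.979ms @ 12/7 + 369.99ms (6/7)
6. 1109.969ms @ 18/7 + 184.995ms (3/7)
7. 1294.964ms @ 3 + 647.482ms (3/2)
8. 1942.446ms @ 9/2 + 647.482ms (3/2)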